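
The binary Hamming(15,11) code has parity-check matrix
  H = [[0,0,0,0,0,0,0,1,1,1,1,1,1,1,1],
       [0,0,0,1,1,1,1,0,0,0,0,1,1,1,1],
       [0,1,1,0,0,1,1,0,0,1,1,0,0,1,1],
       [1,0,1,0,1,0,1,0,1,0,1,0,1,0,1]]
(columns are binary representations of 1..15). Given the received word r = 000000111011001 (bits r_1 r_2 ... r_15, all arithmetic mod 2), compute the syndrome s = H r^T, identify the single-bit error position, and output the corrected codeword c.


s = (1, 1, 1, 0)^T, error position = 14, corrected codeword c = 000000111011011

Compute s = H r^T mod 2 one row at a time:
  s_1 = 1 + 1 + 0 + 1 + 1 + 0 + 0 + 1 = 5 ≡ 1 (mod 2).
  s_2 = 0 + 0 + 0 + 1 + 1 + 0 + 0 + 1 = 3 ≡ 1 (mod 2).
  s_3 = 0 + 0 + 0 + 1 + 0 + 1 + 0 + 1 = 3 ≡ 1 (mod 2).
  s_4 = 0 + 0 + 0 + 1 + 1 + 1 + 0 + 1 = 4 ≡ 0 (mod 2).
s = (1, 1, 1, 0)^T — this equals column 14 of H (binary 1110), so error is at position 14.
Correct: flip bit 14 of r = 000000111011001 to get c = 000000111011011.


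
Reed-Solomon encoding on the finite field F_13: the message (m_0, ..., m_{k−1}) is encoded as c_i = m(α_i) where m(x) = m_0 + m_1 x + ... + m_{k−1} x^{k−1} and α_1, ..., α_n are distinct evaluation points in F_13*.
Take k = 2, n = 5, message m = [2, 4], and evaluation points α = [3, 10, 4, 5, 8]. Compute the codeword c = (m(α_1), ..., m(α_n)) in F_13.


c = [1, 3, 5, 9, 8]

Message polynomial: m(x) = 2 + 4·x (mod 13).
For each evaluation point α_i, compute m(α_i) mod 13:
  α_1 = 3: Horner steps 4 → 1, so m(3) = 1.
  α_2 = 10: Horner steps 4 → 3, so m(10) = 3.
  α_3 = 4: Horner steps 4 → 5, so m(4) = 5.
  α_4 = 5: Horner steps 4 → 9, so m(5) = 9.
  α_5 = 8: Horner steps 4 → 8, so m(8) = 8.
Codeword c = [1, 3, 5, 9, 8] ∈ F_13^5.


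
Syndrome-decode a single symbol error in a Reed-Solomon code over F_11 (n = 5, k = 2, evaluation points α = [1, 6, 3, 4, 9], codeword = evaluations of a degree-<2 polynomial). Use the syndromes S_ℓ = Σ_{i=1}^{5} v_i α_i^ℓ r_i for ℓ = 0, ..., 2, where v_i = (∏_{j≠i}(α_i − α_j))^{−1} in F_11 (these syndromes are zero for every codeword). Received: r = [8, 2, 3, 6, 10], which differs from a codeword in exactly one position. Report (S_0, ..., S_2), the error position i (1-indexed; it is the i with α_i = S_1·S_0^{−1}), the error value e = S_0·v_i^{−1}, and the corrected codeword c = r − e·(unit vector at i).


S = (5, 8, 4), error at position 2, error magnitude e = 1, c = [8, 1, 3, 6, 10].

Step 1: column multipliers v_i = (∏_{j≠i}(α_i − α_j))^{−1} mod 11.
  i = 1 (α = 1): (1−6)(1−3)(1−4)(1−9) = (−5)·(−2)·(−3)·(−8) = 240 ≡ 9, so v_1 = 9^{−1} = 5 (mod 11).
  i = 2 (α = 6): (6−1)(6−3)(6−4)(6−9) = 5·3·2·(−3) = −90 ≡ 9, so v_2 = 9^{−1} = 5 (mod 11).
  i = 3 (α = 3): (3−1)(3−6)(3−4)(3−9) = 2·(−3)·(−1)·(−6) = −36 ≡ 8, so v_3 = 8^{−1} = 7 (mod 11).
  i = 4 (α = 4): (4−1)(4−6)(4−3)(4−9) = 3·(−2)·1·(−5) = 30 ≡ 8, so v_4 = 8^{−1} = 7 (mod 11).
  i = 5 (α = 9): (9−1)(9−6)(9−3)(9−4) = 8·3·6·5 = 720 ≡ 5, so v_5 = 5^{−1} = 9 (mod 11).
  v = [5, 5, 7, 7, 9].
Step 2: syndromes of r = [8, 2, 3, 6, 10] (all sums mod 11).
  S_0 = Σ v_i r_i = 5·8 + 5·2 + 7·3 + 7·6 + 9·10 = 203 ≡ 5.
  S_1 = Σ v_i α_i r_i = 5·1·8 + 5·6·2 + 7·3·3 + 7·4·6 + 9·9·10 = 1141 ≡ 8.
  α_i^2 mod 11 = [1, 3, 9, 5, 4].
  S_2 = Σ v_i α_i^2 r_i = 5·1·8 + 5·3·2 + 7·9·3 + 7·5·6 + 9·4·10 = 829 ≡ 4.
  S = (5, 8, 4) ≠ 0, so r is not a codeword (an error is present).
Step 3: locate the error. For a single error e at position i, S_ℓ = v_i·e·α_i^ℓ, so α_err = S_1/S_0.
  S_0^{−1} = 5^{−1} = 9 (mod 11), so α_err = 8·9 = 72 ≡ 6 = α_2. Error position i = 2.
  Consistency check: S_2/S_1 = 4·7 = 28 ≡ 6 = α_err ✓ (single-error assumption holds).
Step 4: error magnitude e = S_0/v_2 = S_0·∏_{j≠2}(α_2 − α_j) = 5·9 = 45 ≡ 1 (mod 11).
Step 5: correct position 2: c_2 = r_2 − e = 2 − 1 ≡ 1 (mod 11). Hence c = [8, 1, 3, 6, 10].
  Check: interpolating c through the α_i gives m(x) = 5 + 3·x (degree < 2) with m(α_i) = c_i for every i, so c is indeed a codeword.


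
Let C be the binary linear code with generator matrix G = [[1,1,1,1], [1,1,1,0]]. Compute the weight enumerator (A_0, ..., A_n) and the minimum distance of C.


Weight distribution: A_0 = 1, A_1 = 1, A_3 = 1, A_4 = 1. Minimum distance d = 1.

Enumerate all 2^2 = 4 messages m ∈ F_2^2.
For each, compute codeword c = mG in F_2^4, then tally its weight.
  m = 00 → c = 0000, weight = 0.
  m = 10 → c = 1111, weight = 4.
  m = 01 → c = 1110, weight = 3.
  m = 11 → c = 0001, weight = 1.
Tally weights:
  weight 0: 1 codewords.
  weight 1: 1 codewords.
  weight 3: 1 codewords.
  weight 4: 1 codewords.
Minimum distance d = smallest w > 0 with A_w > 0 = 1.
Sanity: Σ A_w = 4 = 2^2 = 4 ✓.


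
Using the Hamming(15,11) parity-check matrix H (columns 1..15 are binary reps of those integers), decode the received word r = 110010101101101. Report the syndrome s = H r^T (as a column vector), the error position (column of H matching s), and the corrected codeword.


s = (1, 1, 0, 0)^T, error position = 12, corrected codeword c = 110010101100101

Compute s = H r^T mod 2 one row at a time:
  s_1 = 0 + 1 + 1 + 0 + 1 + 1 + 0 + 1 = 5 ≡ 1 (mod 2).
  s_2 = 0 + 1 + 0 + 1 + 1 + 1 + 0 + 1 = 5 ≡ 1 (mod 2).
  s_3 = 1 + 0 + 0 + 1 + 1 + 0 + 0 + 1 = 4 ≡ 0 (mod 2).
  s_4 = 1 + 0 + 1 + 1 + 1 + 0 + 1 + 1 = 6 ≡ 0 (mod 2).
s = (1, 1, 0, 0)^T — this equals column 12 of H (binary 1100), so error is at position 12.
Correct: flip bit 12 of r = 110010101101101 to get c = 110010101100101.


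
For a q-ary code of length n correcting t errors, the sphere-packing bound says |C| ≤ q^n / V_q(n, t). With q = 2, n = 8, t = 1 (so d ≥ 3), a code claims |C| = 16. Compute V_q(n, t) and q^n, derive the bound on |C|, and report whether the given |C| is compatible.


V_q(n, t) = 9, q^n = 256, Hamming bound = 28, |C| = 16 ≤ bound (satisfied).

Step 1: Compute V_q(n, t) = Σ_{j=0}^1 C(n, j) (q−1)^j.
  j = 0: C(8,0)·(1)^0 = 1·1 = 1.
  j = 1: C(8,1)·(1)^1 = 8·1 = 8.
  V_q(n, t) = 1 + 8 = 9.
Step 2: q^n = 2^8 = 256.
Step 3: Hamming bound ⌊q^n / V_q(n,t)⌋ = ⌊256/9⌋ = 28.
Step 4: Compare |C| = 16 to 28: satisfied.
The claimed |C| lies below the Hamming bound.


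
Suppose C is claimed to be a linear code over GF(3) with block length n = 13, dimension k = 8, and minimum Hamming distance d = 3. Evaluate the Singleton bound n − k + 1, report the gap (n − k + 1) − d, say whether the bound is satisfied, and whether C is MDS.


Singleton RHS = n − k + 1 = 6, slack = 3, bound satisfied, not MDS.

Singleton bound: d ≤ n − k + 1.
Here n = 13, k = 8, so n − k + 1 = 6.
Given d = 3, check d ≤ 6: YES.
Slack = (n − k + 1) − d = 3.
The code is NOT MDS (slack = 3 > 0).
Description: the claimed parameters are [13, 8, 3]_3; such a code would be non-MDS.


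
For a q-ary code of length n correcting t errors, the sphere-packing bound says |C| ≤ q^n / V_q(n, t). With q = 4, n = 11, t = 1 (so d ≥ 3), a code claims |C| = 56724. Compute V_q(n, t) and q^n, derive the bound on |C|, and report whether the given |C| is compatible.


V_q(n, t) = 34, q^n = 4194304, Hamming bound = 123361, |C| = 56724 ≤ bound (satisfied).

Step 1: Compute V_q(n, t) = Σ_{j=0}^1 C(n, j) (q−1)^j.
  j = 0: C(11,0)·(3)^0 = 1·1 = 1.
  j = 1: C(11,1)·(3)^1 = 11·3 = 33.
  V_q(n, t) = 1 + 33 = 34.
Step 2: q^n = 4^11 = 4194304.
Step 3: Hamming bound ⌊q^n / V_q(n,t)⌋ = ⌊4194304/34⌋ = 123361.
Step 4: Compare |C| = 56724 to 123361: satisfied.
The claimed |C| lies below the Hamming bound.


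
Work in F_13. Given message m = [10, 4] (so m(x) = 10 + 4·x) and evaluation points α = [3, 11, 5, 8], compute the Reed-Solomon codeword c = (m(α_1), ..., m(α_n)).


c = [9, 2, 4, 3]

Message polynomial: m(x) = 10 + 4·x (mod 13).
For each evaluation point α_i, compute m(α_i) mod 13:
  α_1 = 3: Horner steps 4 → 9, so m(3) = 9.
  α_2 = 11: Horner steps 4 → 2, so m(11) = 2.
  α_3 = 5: Horner steps 4 → 4, so m(5) = 4.
  α_4 = 8: Horner steps 4 → 3, so m(8) = 3.
Codeword c = [9, 2, 4, 3] ∈ F_13^4.


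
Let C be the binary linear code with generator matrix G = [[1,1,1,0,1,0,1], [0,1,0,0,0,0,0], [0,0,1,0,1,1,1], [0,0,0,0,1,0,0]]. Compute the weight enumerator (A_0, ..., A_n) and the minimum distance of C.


Weight distribution: A_0 = 1, A_1 = 2, A_2 = 2, A_3 = 4, A_4 = 5, A_5 = 2. Minimum distance d = 1.

Enumerate all 2^4 = 16 messages m ∈ F_2^4.
For each, compute codeword c = mG in F_2^7, then tally its weight.
  m = 0000 → c = 0000000, weight = 0.
  m = 1000 → c = 1110101, weight = 5.
  m = 0100 → c = 0100000, weight = 1.
  m = 1100 → c = 1010101, weight = 4.
  m = 0010 → c = 0010111, weight = 4.
  m = 1010 → c = 1100010, weight = 3.
  m = 0110 → c = 0110111, weight = 5.
  m = 1110 → c = 1000010, weight = 2.
  m = 0001 → c = 0000100, weight = 1.
  m = 1001 → c = 1110001, weight = 4.
  m = 0101 → c = 0100100, weight = 2.
  m = 1101 → c = 1010001, weight = 3.
  m = 0011 → c = 0010011, weight = 3.
  m = 1011 → c = 1100110, weight = 4.
  m = 0111 → c = 0110011, weight = 4.
  m = 1111 → c = 1000110, weight = 3.
Tally weights:
  weight 0: 1 codewords.
  weight 1: 2 codewords.
  weight 2: 2 codewords.
  weight 3: 4 codewords.
  weight 4: 5 codewords.
  weight 5: 2 codewords.
Minimum distance d = smallest w > 0 with A_w > 0 = 1.
Sanity: Σ A_w = 16 = 2^4 = 16 ✓.


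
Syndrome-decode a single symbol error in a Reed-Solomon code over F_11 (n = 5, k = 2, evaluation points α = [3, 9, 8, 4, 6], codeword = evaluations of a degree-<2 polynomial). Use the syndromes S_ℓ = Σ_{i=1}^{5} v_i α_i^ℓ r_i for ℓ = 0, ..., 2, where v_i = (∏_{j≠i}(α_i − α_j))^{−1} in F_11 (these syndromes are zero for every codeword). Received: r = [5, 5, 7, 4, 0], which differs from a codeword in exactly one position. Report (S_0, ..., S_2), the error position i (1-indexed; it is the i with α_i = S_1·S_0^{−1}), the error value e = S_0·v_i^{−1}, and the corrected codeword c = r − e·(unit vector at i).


S = (5, 4, 1), error at position 1, error magnitude e = 10, c = [6, 5, 7, 4, 0].

Step 1: column multipliers v_i = (∏_{j≠i}(α_i − α_j))^{−1} mod 11.
  i = 1 (α = 3): (3−9)(3−8)(3−4)(3−6) = (−6)·(−5)·(−1)·(−3) = 90 ≡ 2, so v_1 = 2^{−1} = 6 (mod 11).
  i = 2 (α = 9): (9−3)(9−8)(9−4)(9−6) = 6·1·5·3 = 90 ≡ 2, so v_2 = 2^{−1} = 6 (mod 11).
  i = 3 (α = 8): (8−3)(8−9)(8−4)(8−6) = 5·(−1)·4·2 = −40 ≡ 4, so v_3 = 4^{−1} = 3 (mod 11).
  i = 4 (α = 4): (4−3)(4−9)(4−8)(4−6) = 1·(−5)·(−4)·(−2) = −40 ≡ 4, so v_4 = 4^{−1} = 3 (mod 11).
  i = 5 (α = 6): (6−3)(6−9)(6−8)(6−4) = 3·(−3)·(−2)·2 = 36 ≡ 3, so v_5 = 3^{−1} = 4 (mod 11).
  v = [6, 6, 3, 3, 4].
Step 2: syndromes of r = [5, 5, 7, 4, 0] (all sums mod 11).
  S_0 = Σ v_i r_i = 6·5 + 6·5 + 3·7 + 3·4 + 4·0 = 93 ≡ 5.
  S_1 = Σ v_i α_i r_i = 6·3·5 + 6·9·5 + 3·8·7 + 3·4·4 + 4·6·0 = 576 ≡ 4.
  α_i^2 mod 11 = [9, 4, 9, 5, 3].
  S_2 = Σ v_i α_i^2 r_i = 6·9·5 + 6·4·5 + 3·9·7 + 3·5·4 + 4·3·0 = 639 ≡ 1.
  S = (5, 4, 1) ≠ 0, so r is not a codeword (an error is present).
Step 3: locate the error. For a single error e at position i, S_ℓ = v_i·e·α_i^ℓ, so α_err = S_1/S_0.
  S_0^{−1} = 5^{−1} = 9 (mod 11), so α_err = 4·9 = 36 ≡ 3 = α_1. Error position i = 1.
  Consistency check: S_2/S_1 = 1·3 = 3 ≡ 3 = α_err ✓ (single-error assumption holds).
Step 4: error magnitude e = S_0/v_1 = S_0·∏_{j≠1}(α_1 − α_j) = 5·2 = 10 ≡ 10 (mod 11).
Step 5: correct position 1: c_1 = r_1 − e = 5 − 10 ≡ 6 (mod 11). Hence c = [6, 5, 7, 4, 0].
  Check: interpolating c through the α_i gives m(x) = 1 + 9·x (degree < 2) with m(α_i) = c_i for every i, so c is indeed a codeword.


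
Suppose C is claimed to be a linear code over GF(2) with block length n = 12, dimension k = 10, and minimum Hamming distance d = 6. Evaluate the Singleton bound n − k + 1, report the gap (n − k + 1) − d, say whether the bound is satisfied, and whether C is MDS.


Singleton RHS = n − k + 1 = 3, slack = -3, bound violated (no such code; not MDS).

Singleton bound: d ≤ n − k + 1.
Here n = 12, k = 10, so n − k + 1 = 3.
Given d = 6, check d ≤ 3: NO.
Slack = (n − k + 1) − d = -3.
The slack is negative: d = 6 exceeds n − k + 1 = 3 by 3, so the Singleton bound is violated and no linear [12, 10, 6]_2 code can exist. In particular it is not MDS (MDS requires d = n − k + 1 exactly).
Description: the claimed parameters are [12, 10, 6]_2; such a code would be impossible (violates the Singleton bound).


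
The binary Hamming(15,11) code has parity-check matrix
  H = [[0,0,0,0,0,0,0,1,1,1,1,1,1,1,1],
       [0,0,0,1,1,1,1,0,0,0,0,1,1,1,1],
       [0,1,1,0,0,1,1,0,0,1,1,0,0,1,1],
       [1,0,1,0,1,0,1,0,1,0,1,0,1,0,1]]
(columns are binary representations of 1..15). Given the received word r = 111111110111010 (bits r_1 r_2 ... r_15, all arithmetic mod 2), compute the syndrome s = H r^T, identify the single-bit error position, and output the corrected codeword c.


s = (1, 0, 1, 1)^T, error position = 11, corrected codeword c = 111111110101010

Compute s = H r^T mod 2 one row at a time:
  s_1 = 1 + 0 + 1 + 1 + 1 + 0 + 1 + 0 = 5 ≡ 1 (mod 2).
  s_2 = 1 + 1 + 1 + 1 + 1 + 0 + 1 + 0 = 6 ≡ 0 (mod 2).
  s_3 = 1 + 1 + 1 + 1 + 1 + 1 + 1 + 0 = 7 ≡ 1 (mod 2).
  s_4 = 1 + 1 + 1 + 1 + 0 + 1 + 0 + 0 = 5 ≡ 1 (mod 2).
s = (1, 0, 1, 1)^T — this equals column 11 of H (binary 1011), so error is at position 11.
Correct: flip bit 11 of r = 111111110111010 to get c = 111111110101010.


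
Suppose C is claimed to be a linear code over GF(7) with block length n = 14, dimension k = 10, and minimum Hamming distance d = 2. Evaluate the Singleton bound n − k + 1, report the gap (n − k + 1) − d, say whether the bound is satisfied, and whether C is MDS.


Singleton RHS = n − k + 1 = 5, slack = 3, bound satisfied, not MDS.

Singleton bound: d ≤ n − k + 1.
Here n = 14, k = 10, so n − k + 1 = 5.
Given d = 2, check d ≤ 5: YES.
Slack = (n − k + 1) − d = 3.
The code is NOT MDS (slack = 3 > 0).
Description: the claimed parameters are [14, 10, 2]_7; such a code would be non-MDS.


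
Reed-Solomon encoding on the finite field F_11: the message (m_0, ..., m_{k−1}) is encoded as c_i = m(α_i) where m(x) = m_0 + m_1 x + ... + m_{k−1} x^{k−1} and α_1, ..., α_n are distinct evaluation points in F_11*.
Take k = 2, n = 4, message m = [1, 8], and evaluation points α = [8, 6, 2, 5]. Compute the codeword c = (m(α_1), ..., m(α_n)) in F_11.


c = [10, 5, 6, 8]

Message polynomial: m(x) = 1 + 8·x (mod 11).
For each evaluation point α_i, compute m(α_i) mod 11:
  α_1 = 8: Horner steps 8 → 10, so m(8) = 10.
  α_2 = 6: Horner steps 8 → 5, so m(6) = 5.
  α_3 = 2: Horner steps 8 → 6, so m(2) = 6.
  α_4 = 5: Horner steps 8 → 8, so m(5) = 8.
Codeword c = [10, 5, 6, 8] ∈ F_11^4.


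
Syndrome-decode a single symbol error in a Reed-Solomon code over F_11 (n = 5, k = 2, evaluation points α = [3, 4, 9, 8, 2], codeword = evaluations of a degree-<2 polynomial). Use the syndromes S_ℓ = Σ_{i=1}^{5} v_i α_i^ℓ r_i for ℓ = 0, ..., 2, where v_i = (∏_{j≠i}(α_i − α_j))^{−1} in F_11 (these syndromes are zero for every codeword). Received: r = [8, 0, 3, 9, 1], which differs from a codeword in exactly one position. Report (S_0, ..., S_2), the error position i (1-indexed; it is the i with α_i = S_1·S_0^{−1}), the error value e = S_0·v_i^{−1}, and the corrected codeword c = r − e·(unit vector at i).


S = (8, 2, 6), error at position 1, error magnitude e = 2, c = [6, 0, 3, 9, 1].

Step 1: column multipliers v_i = (∏_{j≠i}(α_i − α_j))^{−1} mod 11.
  i = 1 (α = 3): (3−4)(3−9)(3−8)(3−2) = (−1)·(−6)·(−5)·1 = −30 ≡ 3, so v_1 = 3^{−1} = 4 (mod 11).
  i = 2 (α = 4): (4−3)(4−9)(4−8)(4−2) = 1·(−5)·(−4)·2 = 40 ≡ 7, so v_2 = 7^{−1} = 8 (mod 11).
  i = 3 (α = 9): (9−3)(9−4)(9−8)(9−2) = 6·5·1·7 = 210 ≡ 1, so v_3 = 1^{−1} = 1 (mod 11).
  i = 4 (α = 8): (8−3)(8−4)(8−9)(8−2) = 5·4·(−1)·6 = −120 ≡ 1, so v_4 = 1^{−1} = 1 (mod 11).
  i = 5 (α = 2): (2−3)(2−4)(2−9)(2−8) = (−1)·(−2)·(−7)·(−6) = 84 ≡ 7, so v_5 = 7^{−1} = 8 (mod 11).
  v = [4, 8, 1, 1, 8].
Step 2: syndromes of r = [8, 0, 3, 9, 1] (all sums mod 11).
  S_0 = Σ v_i r_i = 4·8 + 8·0 + 1·3 + 1·9 + 8·1 = 52 ≡ 8.
  S_1 = Σ v_i α_i r_i = 4·3·8 + 8·4·0 + 1·9·3 + 1·8·9 + 8·2·1 = 211 ≡ 2.
  α_i^2 mod 11 = [9, 5, 4, 9, 4].
  S_2 = Σ v_i α_i^2 r_i = 4·9·8 + 8·5·0 + 1·4·3 + 1·9·9 + 8·4·1 = 413 ≡ 6.
  S = (8, 2, 6) ≠ 0, so r is not a codeword (an error is present).
Step 3: locate the error. For a single error e at position i, S_ℓ = v_i·e·α_i^ℓ, so α_err = S_1/S_0.
  S_0^{−1} = 8^{−1} = 7 (mod 11), so α_err = 2·7 = 14 ≡ 3 = α_1. Error position i = 1.
  Consistency check: S_2/S_1 = 6·6 = 36 ≡ 3 = α_err ✓ (single-error assumption holds).
Step 4: error magnitude e = S_0/v_1 = S_0·∏_{j≠1}(α_1 − α_j) = 8·3 = 24 ≡ 2 (mod 11).
Step 5: correct position 1: c_1 = r_1 − e = 8 − 2 ≡ 6 (mod 11). Hence c = [6, 0, 3, 9, 1].
  Check: interpolating c through the α_i gives m(x) = 2 + 5·x (degree < 2) with m(α_i) = c_i for every i, so c is indeed a codeword.


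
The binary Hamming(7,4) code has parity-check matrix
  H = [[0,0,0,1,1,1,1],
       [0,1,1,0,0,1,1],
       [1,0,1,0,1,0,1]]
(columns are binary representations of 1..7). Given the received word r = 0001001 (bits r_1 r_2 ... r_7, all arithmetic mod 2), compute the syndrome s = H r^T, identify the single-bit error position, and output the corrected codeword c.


s = (0, 1, 1)^T, error position = 3, corrected codeword c = 0011001

Compute s = H r^T mod 2 one row at a time:
  s_1 = 1 + 0 + 0 + 1 = 2 ≡ 0 (mod 2).
  s_2 = 0 + 0 + 0 + 1 = 1 ≡ 1 (mod 2).
  s_3 = 0 + 0 + 0 + 1 = 1 ≡ 1 (mod 2).
s = (0, 1, 1)^T — this equals column 3 of H (binary 011), so error is at position 3.
Correct: flip bit 3 of r = 0001001 to get c = 0011001.


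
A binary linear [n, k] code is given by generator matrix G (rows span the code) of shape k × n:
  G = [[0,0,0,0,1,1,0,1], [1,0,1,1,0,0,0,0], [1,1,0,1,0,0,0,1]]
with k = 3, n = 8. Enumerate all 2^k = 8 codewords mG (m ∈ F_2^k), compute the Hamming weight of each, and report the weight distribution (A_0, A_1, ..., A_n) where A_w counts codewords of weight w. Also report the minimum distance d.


Weight distribution: A_0 = 1, A_3 = 3, A_4 = 2, A_5 = 1, A_6 = 1. Minimum distance d = 3.

Enumerate all 2^3 = 8 messages m ∈ F_2^3.
For each, compute codeword c = mG in F_2^8, then tally its weight.
  m = 000 → c = 00000000, weight = 0.
  m = 100 → c = 00001101, weight = 3.
  m = 010 → c = 10110000, weight = 3.
  m = 110 → c = 10111101, weight = 6.
  m = 001 → c = 11010001, weight = 4.
  m = 101 → c = 11011100, weight = 5.
  m = 011 → c = 01100001, weight = 3.
  m = 111 → c = 01101100, weight = 4.
Tally weights:
  weight 0: 1 codewords.
  weight 3: 3 codewords.
  weight 4: 2 codewords.
  weight 5: 1 codewords.
  weight 6: 1 codewords.
Minimum distance d = smallest w > 0 with A_w > 0 = 3.
Sanity: Σ A_w = 8 = 2^3 = 8 ✓.


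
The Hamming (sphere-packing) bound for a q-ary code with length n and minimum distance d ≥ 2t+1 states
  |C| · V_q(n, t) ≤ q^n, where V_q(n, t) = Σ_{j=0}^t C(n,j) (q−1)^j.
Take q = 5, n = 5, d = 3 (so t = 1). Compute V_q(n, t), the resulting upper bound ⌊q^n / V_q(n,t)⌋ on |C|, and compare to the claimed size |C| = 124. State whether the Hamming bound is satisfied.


V_q(n, t) = 21, q^n = 3125, Hamming bound = 148, |C| = 124 ≤ bound (satisfied).

Step 1: Compute V_q(n, t) = Σ_{j=0}^1 C(n, j) (q−1)^j.
  j = 0: C(5,0)·(4)^0 = 1·1 = 1.
  j = 1: C(5,1)·(4)^1 = 5·4 = 20.
  V_q(n, t) = 1 + 20 = 21.
Step 2: q^n = 5^5 = 3125.
Step 3: Hamming bound ⌊q^n / V_q(n,t)⌋ = ⌊3125/21⌋ = 148.
Step 4: Compare |C| = 124 to 148: satisfied.
The claimed |C| lies below the Hamming bound.


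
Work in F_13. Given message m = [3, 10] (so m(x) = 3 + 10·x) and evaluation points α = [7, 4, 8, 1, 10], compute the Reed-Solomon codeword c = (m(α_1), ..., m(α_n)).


c = [8, 4, 5, 0, 12]

Message polynomial: m(x) = 3 + 10·x (mod 13).
For each evaluation point α_i, compute m(α_i) mod 13:
  α_1 = 7: Horner steps 10 → 8, so m(7) = 8.
  α_2 = 4: Horner steps 10 → 4, so m(4) = 4.
  α_3 = 8: Horner steps 10 → 5, so m(8) = 5.
  α_4 = 1: Horner steps 10 → 0, so m(1) = 0.
  α_5 = 10: Horner steps 10 → 12, so m(10) = 12.
Codeword c = [8, 4, 5, 0, 12] ∈ F_13^5.


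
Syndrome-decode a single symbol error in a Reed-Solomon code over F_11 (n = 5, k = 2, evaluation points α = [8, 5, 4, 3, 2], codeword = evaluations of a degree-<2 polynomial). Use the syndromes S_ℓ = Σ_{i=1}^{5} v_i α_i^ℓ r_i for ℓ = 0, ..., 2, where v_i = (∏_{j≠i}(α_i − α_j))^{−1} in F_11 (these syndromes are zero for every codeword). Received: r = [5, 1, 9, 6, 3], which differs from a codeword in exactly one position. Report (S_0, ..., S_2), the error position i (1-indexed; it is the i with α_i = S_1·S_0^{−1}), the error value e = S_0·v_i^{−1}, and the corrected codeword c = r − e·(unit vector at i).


S = (9, 6, 4), error at position 1, error magnitude e = 6, c = [10, 1, 9, 6, 3].

Step 1: column multipliers v_i = (∏_{j≠i}(α_i − α_j))^{−1} mod 11.
  i = 1 (α = 8): (8−5)(8−4)(8−3)(8−2) = 3·4·5·6 = 360 ≡ 8, so v_1 = 8^{−1} = 7 (mod 11).
  i = 2 (α = 5): (5−8)(5−4)(5−3)(5−2) = (−3)·1·2·3 = −18 ≡ 4, so v_2 = 4^{−1} = 3 (mod 11).
  i = 3 (α = 4): (4−8)(4−5)(4−3)(4−2) = (−4)·(−1)·1·2 = 8 ≡ 8, so v_3 = 8^{−1} = 7 (mod 11).
  i = 4 (α = 3): (3−8)(3−5)(3−4)(3−2) = (−5)·(−2)·(−1)·1 = −10 ≡ 1, so v_4 = 1^{−1} = 1 (mod 11).
  i = 5 (α = 2): (2−8)(2−5)(2−4)(2−3) = (−6)·(−3)·(−2)·(−1) = 36 ≡ 3, so v_5 = 3^{−1} = 4 (mod 11).
  v = [7, 3, 7, 1, 4].
Step 2: syndromes of r = [5, 1, 9, 6, 3] (all sums mod 11).
  S_0 = Σ v_i r_i = 7·5 + 3·1 + 7·9 + 1·6 + 4·3 = 119 ≡ 9.
  S_1 = Σ v_i α_i r_i = 7·8·5 + 3·5·1 + 7·4·9 + 1·3·6 + 4·2·3 = 589 ≡ 6.
  α_i^2 mod 11 = [9, 3, 5, 9, 4].
  S_2 = Σ v_i α_i^2 r_i = 7·9·5 + 3·3·1 + 7·5·9 + 1·9·6 + 4·4·3 = 741 ≡ 4.
  S = (9, 6, 4) ≠ 0, so r is not a codeword (an error is present).
Step 3: locate the error. For a single error e at position i, S_ℓ = v_i·e·α_i^ℓ, so α_err = S_1/S_0.
  S_0^{−1} = 9^{−1} = 5 (mod 11), so α_err = 6·5 = 30 ≡ 8 = α_1. Error position i = 1.
  Consistency check: S_2/S_1 = 4·2 = 8 ≡ 8 = α_err ✓ (single-error assumption holds).
Step 4: error magnitude e = S_0/v_1 = S_0·∏_{j≠1}(α_1 − α_j) = 9·8 = 72 ≡ 6 (mod 11).
Step 5: correct position 1: c_1 = r_1 − e = 5 − 6 ≡ 10 (mod 11). Hence c = [10, 1, 9, 6, 3].
  Check: interpolating c through the α_i gives m(x) = 8 + 3·x (degree < 2) with m(α_i) = c_i for every i, so c is indeed a codeword.


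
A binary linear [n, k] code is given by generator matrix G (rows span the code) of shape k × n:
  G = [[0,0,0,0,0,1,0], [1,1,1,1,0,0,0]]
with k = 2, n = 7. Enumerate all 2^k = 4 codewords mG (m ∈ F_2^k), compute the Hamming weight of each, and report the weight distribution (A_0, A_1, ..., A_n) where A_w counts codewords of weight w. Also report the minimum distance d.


Weight distribution: A_0 = 1, A_1 = 1, A_4 = 1, A_5 = 1. Minimum distance d = 1.

Enumerate all 2^2 = 4 messages m ∈ F_2^2.
For each, compute codeword c = mG in F_2^7, then tally its weight.
  m = 00 → c = 0000000, weight = 0.
  m = 10 → c = 0000010, weight = 1.
  m = 01 → c = 1111000, weight = 4.
  m = 11 → c = 1111010, weight = 5.
Tally weights:
  weight 0: 1 codewords.
  weight 1: 1 codewords.
  weight 4: 1 codewords.
  weight 5: 1 codewords.
Minimum distance d = smallest w > 0 with A_w > 0 = 1.
Sanity: Σ A_w = 4 = 2^2 = 4 ✓.


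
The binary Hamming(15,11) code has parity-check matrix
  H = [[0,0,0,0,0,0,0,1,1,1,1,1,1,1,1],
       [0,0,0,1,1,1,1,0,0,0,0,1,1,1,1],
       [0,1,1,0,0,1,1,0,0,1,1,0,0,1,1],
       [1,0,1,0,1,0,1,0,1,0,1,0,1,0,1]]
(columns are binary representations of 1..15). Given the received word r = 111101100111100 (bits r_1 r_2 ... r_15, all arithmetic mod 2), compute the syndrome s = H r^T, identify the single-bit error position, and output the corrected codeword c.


s = (0, 1, 0, 1)^T, error position = 5, corrected codeword c = 111111100111100

Compute s = H r^T mod 2 one row at a time:
  s_1 = 0 + 0 + 1 + 1 + 1 + 1 + 0 + 0 = 4 ≡ 0 (mod 2).
  s_2 = 1 + 0 + 1 + 1 + 1 + 1 + 0 + 0 = 5 ≡ 1 (mod 2).
  s_3 = 1 + 1 + 1 + 1 + 1 + 1 + 0 + 0 = 6 ≡ 0 (mod 2).
  s_4 = 1 + 1 + 0 + 1 + 0 + 1 + 1 + 0 = 5 ≡ 1 (mod 2).
s = (0, 1, 0, 1)^T — this equals column 5 of H (binary 0101), so error is at position 5.
Correct: flip bit 5 of r = 111101100111100 to get c = 111111100111100.


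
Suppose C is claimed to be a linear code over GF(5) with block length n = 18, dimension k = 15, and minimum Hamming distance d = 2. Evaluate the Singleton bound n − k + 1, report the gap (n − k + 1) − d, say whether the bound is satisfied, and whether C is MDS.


Singleton RHS = n − k + 1 = 4, slack = 2, bound satisfied, not MDS.

Singleton bound: d ≤ n − k + 1.
Here n = 18, k = 15, so n − k + 1 = 4.
Given d = 2, check d ≤ 4: YES.
Slack = (n − k + 1) − d = 2.
The code is NOT MDS (slack = 2 > 0).
Description: the claimed parameters are [18, 15, 2]_5; such a code would be non-MDS.


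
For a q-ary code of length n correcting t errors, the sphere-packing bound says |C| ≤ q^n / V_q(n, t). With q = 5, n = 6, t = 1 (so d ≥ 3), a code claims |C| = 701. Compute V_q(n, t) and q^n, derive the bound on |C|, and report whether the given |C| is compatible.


V_q(n, t) = 25, q^n = 15625, Hamming bound = 625, |C| = 701 > bound (violated).

Step 1: Compute V_q(n, t) = Σ_{j=0}^1 C(n, j) (q−1)^j.
  j = 0: C(6,0)·(4)^0 = 1·1 = 1.
  j = 1: C(6,1)·(4)^1 = 6·4 = 24.
  V_q(n, t) = 1 + 24 = 25.
Step 2: q^n = 5^6 = 15625.
Step 3: Hamming bound ⌊q^n / V_q(n,t)⌋ = ⌊15625/25⌋ = 625.
Step 4: Compare |C| = 701 to 625: violated.
The claimed |C| lies above the Hamming bound, so no 5-ary code of length 6 with d ≥ 3 can have 701 codewords.


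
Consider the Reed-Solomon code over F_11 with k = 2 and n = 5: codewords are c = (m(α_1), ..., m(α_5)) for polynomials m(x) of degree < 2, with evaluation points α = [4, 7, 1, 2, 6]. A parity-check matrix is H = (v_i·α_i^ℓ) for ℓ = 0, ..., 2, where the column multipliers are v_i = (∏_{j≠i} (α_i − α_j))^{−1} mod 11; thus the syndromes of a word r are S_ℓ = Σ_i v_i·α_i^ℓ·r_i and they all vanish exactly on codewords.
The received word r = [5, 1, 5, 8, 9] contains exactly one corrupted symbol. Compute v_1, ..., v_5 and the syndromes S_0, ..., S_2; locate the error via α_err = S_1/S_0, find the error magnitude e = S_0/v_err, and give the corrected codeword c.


S = (8, 10, 7), error at position 1, error magnitude e = 2, c = [3, 1, 5, 8, 9].

Step 1: column multipliers v_i = (∏_{j≠i}(α_i − α_j))^{−1} mod 11.
  i = 1 (α = 4): (4−7)(4−1)(4−2)(4−6) = (−3)·3·2·(−2) = 36 ≡ 3, so v_1 = 3^{−1} = 4 (mod 11).
  i = 2 (α = 7): (7−4)(7−1)(7−2)(7−6) = 3·6·5·1 = 90 ≡ 2, so v_2 = 2^{−1} = 6 (mod 11).
  i = 3 (α = 1): (1−4)(1−7)(1−2)(1−6) = (−3)·(−6)·(−1)·(−5) = 90 ≡ 2, so v_3 = 2^{−1} = 6 (mod 11).
  i = 4 (α = 2): (2−4)(2−7)(2−1)(2−6) = (−2)·(−5)·1·(−4) = −40 ≡ 4, so v_4 = 4^{−1} = 3 (mod 11).
  i = 5 (α = 6): (6−4)(6−7)(6−1)(6−2) = 2·(−1)·5·4 = −40 ≡ 4, so v_5 = 4^{−1} = 3 (mod 11).
  v = [4, 6, 6, 3, 3].
Step 2: syndromes of r = [5, 1, 5, 8, 9] (all sums mod 11).
  S_0 = Σ v_i r_i = 4·5 + 6·1 + 6·5 + 3·8 + 3·9 = 107 ≡ 8.
  S_1 = Σ v_i α_i r_i = 4·4·5 + 6·7·1 + 6·1·5 + 3·2·8 + 3·6·9 = 362 ≡ 10.
  α_i^2 mod 11 = [5, 5, 1, 4, 3].
  S_2 = Σ v_i α_i^2 r_i = 4·5·5 + 6·5·1 + 6·1·5 + 3·4·8 + 3·3·9 = 337 ≡ 7.
  S = (8, 10, 7) ≠ 0, so r is not a codeword (an error is present).
Step 3: locate the error. For a single error e at position i, S_ℓ = v_i·e·α_i^ℓ, so α_err = S_1/S_0.
  S_0^{−1} = 8^{−1} = 7 (mod 11), so α_err = 10·7 = 70 ≡ 4 = α_1. Error position i = 1.
  Consistency check: S_2/S_1 = 7·10 = 70 ≡ 4 = α_err ✓ (single-error assumption holds).
Step 4: error magnitude e = S_0/v_1 = S_0·∏_{j≠1}(α_1 − α_j) = 8·3 = 24 ≡ 2 (mod 11).
Step 5: correct position 1: c_1 = r_1 − e = 5 − 2 ≡ 3 (mod 11). Hence c = [3, 1, 5, 8, 9].
  Check: interpolating c through the α_i gives m(x) = 2 + 3·x (degree < 2) with m(α_i) = c_i for every i, so c is indeed a codeword.


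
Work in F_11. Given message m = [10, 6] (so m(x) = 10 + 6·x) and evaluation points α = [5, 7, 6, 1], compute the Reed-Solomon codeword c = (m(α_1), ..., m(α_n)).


c = [7, 8, 2, 5]

Message polynomial: m(x) = 10 + 6·x (mod 11).
For each evaluation point α_i, compute m(α_i) mod 11:
  α_1 = 5: Horner steps 6 → 7, so m(5) = 7.
  α_2 = 7: Horner steps 6 → 8, so m(7) = 8.
  α_3 = 6: Horner steps 6 → 2, so m(6) = 2.
  α_4 = 1: Horner steps 6 → 5, so m(1) = 5.
Codeword c = [7, 8, 2, 5] ∈ F_11^4.


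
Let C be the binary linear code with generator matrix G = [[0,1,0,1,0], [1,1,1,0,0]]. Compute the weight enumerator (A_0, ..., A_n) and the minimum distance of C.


Weight distribution: A_0 = 1, A_2 = 1, A_3 = 2. Minimum distance d = 2.

Enumerate all 2^2 = 4 messages m ∈ F_2^2.
For each, compute codeword c = mG in F_2^5, then tally its weight.
  m = 00 → c = 00000, weight = 0.
  m = 10 → c = 01010, weight = 2.
  m = 01 → c = 11100, weight = 3.
  m = 11 → c = 10110, weight = 3.
Tally weights:
  weight 0: 1 codewords.
  weight 2: 1 codewords.
  weight 3: 2 codewords.
Minimum distance d = smallest w > 0 with A_w > 0 = 2.
Sanity: Σ A_w = 4 = 2^2 = 4 ✓.


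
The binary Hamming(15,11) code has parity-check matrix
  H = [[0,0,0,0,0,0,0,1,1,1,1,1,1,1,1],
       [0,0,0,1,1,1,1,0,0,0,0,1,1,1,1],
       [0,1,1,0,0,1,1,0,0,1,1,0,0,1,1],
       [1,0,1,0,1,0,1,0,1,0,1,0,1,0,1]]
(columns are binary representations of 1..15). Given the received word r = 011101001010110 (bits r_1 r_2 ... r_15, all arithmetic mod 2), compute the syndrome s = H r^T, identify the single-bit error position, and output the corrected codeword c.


s = (0, 0, 1, 0)^T, error position = 2, corrected codeword c = 001101001010110

Compute s = H r^T mod 2 one row at a time:
  s_1 = 0 + 1 + 0 + 1 + 0 + 1 + 1 + 0 = 4 ≡ 0 (mod 2).
  s_2 = 1 + 0 + 1 + 0 + 0 + 1 + 1 + 0 = 4 ≡ 0 (mod 2).
  s_3 = 1 + 1 + 1 + 0 + 0 + 1 + 1 + 0 = 5 ≡ 1 (mod 2).
  s_4 = 0 + 1 + 0 + 0 + 1 + 1 + 1 + 0 = 4 ≡ 0 (mod 2).
s = (0, 0, 1, 0)^T — this equals column 2 of H (binary 0010), so error is at position 2.
Correct: flip bit 2 of r = 011101001010110 to get c = 001101001010110.


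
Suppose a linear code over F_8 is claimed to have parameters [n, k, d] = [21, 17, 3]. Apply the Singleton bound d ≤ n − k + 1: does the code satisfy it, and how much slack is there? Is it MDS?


Singleton RHS = n − k + 1 = 5, slack = 2, bound satisfied, not MDS.

Singleton bound: d ≤ n − k + 1.
Here n = 21, k = 17, so n − k + 1 = 5.
Given d = 3, check d ≤ 5: YES.
Slack = (n − k + 1) − d = 2.
The code is NOT MDS (slack = 2 > 0).
Description: the claimed parameters are [21, 17, 3]_8; such a code would be non-MDS.


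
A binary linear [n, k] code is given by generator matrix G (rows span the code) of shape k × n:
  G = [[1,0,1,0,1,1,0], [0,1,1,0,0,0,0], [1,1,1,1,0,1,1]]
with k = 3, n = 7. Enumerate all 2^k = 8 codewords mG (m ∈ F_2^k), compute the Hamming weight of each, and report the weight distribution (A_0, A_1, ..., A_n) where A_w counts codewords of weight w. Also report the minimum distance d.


Weight distribution: A_0 = 1, A_2 = 1, A_4 = 5, A_6 = 1. Minimum distance d = 2.

Enumerate all 2^3 = 8 messages m ∈ F_2^3.
For each, compute codeword c = mG in F_2^7, then tally its weight.
  m = 000 → c = 0000000, weight = 0.
  m = 100 → c = 1010110, weight = 4.
  m = 010 → c = 0110000, weight = 2.
  m = 110 → c = 1100110, weight = 4.
  m = 001 → c = 1111011, weight = 6.
  m = 101 → c = 0101101, weight = 4.
  m = 011 → c = 1001011, weight = 4.
  m = 111 → c = 0011101, weight = 4.
Tally weights:
  weight 0: 1 codewords.
  weight 2: 1 codewords.
  weight 4: 5 codewords.
  weight 6: 1 codewords.
Minimum distance d = smallest w > 0 with A_w > 0 = 2.
Sanity: Σ A_w = 8 = 2^3 = 8 ✓.


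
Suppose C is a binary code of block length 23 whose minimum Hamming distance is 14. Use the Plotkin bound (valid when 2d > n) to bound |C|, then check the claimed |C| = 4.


Plotkin bound M ≤ 4; given |C| = 4 ≤ bound (satisfied).

Check applicability: 2d = 28, n = 23.
2d − n = 5 > 0, so Plotkin applies.
Compute d/(2d−n) = 14/5 ≈ 2.8000.
⌊d/(2d−n)⌋ = 2.
Plotkin bound: M ≤ 2·2 = 4.
Given |C| = 4, check: satisfied.
This |C| is at the Plotkin bound.


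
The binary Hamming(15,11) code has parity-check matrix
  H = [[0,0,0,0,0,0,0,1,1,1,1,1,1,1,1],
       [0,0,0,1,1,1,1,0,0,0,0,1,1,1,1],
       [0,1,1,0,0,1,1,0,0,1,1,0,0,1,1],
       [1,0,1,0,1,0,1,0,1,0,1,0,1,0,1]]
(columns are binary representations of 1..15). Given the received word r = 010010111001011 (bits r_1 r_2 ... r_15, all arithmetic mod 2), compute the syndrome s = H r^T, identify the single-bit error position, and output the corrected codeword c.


s = (1, 1, 0, 0)^T, error position = 12, corrected codeword c = 010010111000011

Compute s = H r^T mod 2 one row at a time:
  s_1 = 1 + 1 + 0 + 0 + 1 + 0 + 1 + 1 = 5 ≡ 1 (mod 2).
  s_2 = 0 + 1 + 0 + 1 + 1 + 0 + 1 + 1 = 5 ≡ 1 (mod 2).
  s_3 = 1 + 0 + 0 + 1 + 0 + 0 + 1 + 1 = 4 ≡ 0 (mod 2).
  s_4 = 0 + 0 + 1 + 1 + 1 + 0 + 0 + 1 = 4 ≡ 0 (mod 2).
s = (1, 1, 0, 0)^T — this equals column 12 of H (binary 1100), so error is at position 12.
Correct: flip bit 12 of r = 010010111001011 to get c = 010010111000011.


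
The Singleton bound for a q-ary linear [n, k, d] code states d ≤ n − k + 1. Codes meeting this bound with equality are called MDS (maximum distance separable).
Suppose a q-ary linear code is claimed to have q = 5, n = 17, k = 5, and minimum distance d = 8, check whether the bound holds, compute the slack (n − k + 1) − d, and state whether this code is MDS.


Singleton RHS = n − k + 1 = 13, slack = 5, bound satisfied, not MDS.

Singleton bound: d ≤ n − k + 1.
Here n = 17, k = 5, so n − k + 1 = 13.
Given d = 8, check d ≤ 13: YES.
Slack = (n − k + 1) − d = 5.
The code is NOT MDS (slack = 5 > 0).
Description: the claimed parameters are [17, 5, 8]_5; such a code would be non-MDS.


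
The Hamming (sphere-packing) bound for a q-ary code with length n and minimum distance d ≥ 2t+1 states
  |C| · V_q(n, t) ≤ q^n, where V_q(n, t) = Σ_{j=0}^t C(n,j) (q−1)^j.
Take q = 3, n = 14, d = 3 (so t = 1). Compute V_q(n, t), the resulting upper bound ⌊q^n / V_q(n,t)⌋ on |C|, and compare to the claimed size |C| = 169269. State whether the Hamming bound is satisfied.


V_q(n, t) = 29, q^n = 4782969, Hamming bound = 164929, |C| = 169269 > bound (violated).

Step 1: Compute V_q(n, t) = Σ_{j=0}^1 C(n, j) (q−1)^j.
  j = 0: C(14,0)·(2)^0 = 1·1 = 1.
  j = 1: C(14,1)·(2)^1 = 14·2 = 28.
  V_q(n, t) = 1 + 28 = 29.
Step 2: q^n = 3^14 = 4782969.
Step 3: Hamming bound ⌊q^n / V_q(n,t)⌋ = ⌊4782969/29⌋ = 164929.
Step 4: Compare |C| = 169269 to 164929: violated.
The claimed |C| lies above the Hamming bound, so no 3-ary code of length 14 with d ≥ 3 can have 169269 codewords.


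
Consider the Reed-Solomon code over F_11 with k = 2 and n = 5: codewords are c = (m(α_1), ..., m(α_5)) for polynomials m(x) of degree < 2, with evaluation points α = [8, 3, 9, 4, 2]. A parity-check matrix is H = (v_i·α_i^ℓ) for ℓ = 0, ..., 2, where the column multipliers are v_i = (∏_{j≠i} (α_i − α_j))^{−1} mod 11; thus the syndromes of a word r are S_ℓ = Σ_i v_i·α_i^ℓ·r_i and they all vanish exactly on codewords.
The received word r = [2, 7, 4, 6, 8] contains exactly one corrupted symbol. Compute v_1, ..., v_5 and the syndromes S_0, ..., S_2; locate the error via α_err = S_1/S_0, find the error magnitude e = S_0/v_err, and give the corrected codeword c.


S = (3, 5, 1), error at position 3, error magnitude e = 3, c = [2, 7, 1, 6, 8].

Step 1: column multipliers v_i = (∏_{j≠i}(α_i − α_j))^{−1} mod 11.
  i = 1 (α = 8): (8−3)(8−9)(8−4)(8−2) = 5·(−1)·4·6 = −120 ≡ 1, so v_1 = 1^{−1} = 1 (mod 11).
  i = 2 (α = 3): (3−8)(3−9)(3−4)(3−2) = (−5)·(−6)·(−1)·1 = −30 ≡ 3, so v_2 = 3^{−1} = 4 (mod 11).
  i = 3 (α = 9): (9−8)(9−3)(9−4)(9−2) = 1·6·5·7 = 210 ≡ 1, so v_3 = 1^{−1} = 1 (mod 11).
  i = 4 (α = 4): (4−8)(4−3)(4−9)(4−2) = (−4)·1·(−5)·2 = 40 ≡ 7, so v_4 = 7^{−1} = 8 (mod 11).
  i = 5 (α = 2): (2−8)(2−3)(2−9)(2−4) = (−6)·(−1)·(−7)·(−2) = 84 ≡ 7, so v_5 = 7^{−1} = 8 (mod 11).
  v = [1, 4, 1, 8, 8].
Step 2: syndromes of r = [2, 7, 4, 6, 8] (all sums mod 11).
  S_0 = Σ v_i r_i = 1·2 + 4·7 + 1·4 + 8·6 + 8·8 = 146 ≡ 3.
  S_1 = Σ v_i α_i r_i = 1·8·2 + 4·3·7 + 1·9·4 + 8·4·6 + 8·2·8 = 456 ≡ 5.
  α_i^2 mod 11 = [9, 9, 4, 5, 4].
  S_2 = Σ v_i α_i^2 r_i = 1·9·2 + 4·9·7 + 1·4·4 + 8·5·6 + 8·4·8 = 782 ≡ 1.
  S = (3, 5, 1) ≠ 0, so r is not a codeword (an error is present).
Step 3: locate the error. For a single error e at position i, S_ℓ = v_i·e·α_i^ℓ, so α_err = S_1/S_0.
  S_0^{−1} = 3^{−1} = 4 (mod 11), so α_err = 5·4 = 20 ≡ 9 = α_3. Error position i = 3.
  Consistency check: S_2/S_1 = 1·9 = 9 ≡ 9 = α_err ✓ (single-error assumption holds).
Step 4: error magnitude e = S_0/v_3 = S_0·∏_{j≠3}(α_3 − α_j) = 3·1 = 3 ≡ 3 (mod 11).
Step 5: correct position 3: c_3 = r_3 − e = 4 − 3 ≡ 1 (mod 11). Hence c = [2, 7, 1, 6, 8].
  Check: interpolating c through the α_i gives m(x) = 10 + 10·x (degree < 2) with m(α_i) = c_i for every i, so c is indeed a codeword.


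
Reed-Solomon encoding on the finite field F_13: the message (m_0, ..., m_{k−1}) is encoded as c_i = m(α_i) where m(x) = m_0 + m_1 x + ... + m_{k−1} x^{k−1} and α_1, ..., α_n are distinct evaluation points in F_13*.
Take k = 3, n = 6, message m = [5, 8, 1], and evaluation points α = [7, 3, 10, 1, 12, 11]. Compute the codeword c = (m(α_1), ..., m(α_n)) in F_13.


c = [6, 12, 3, 1, 11, 6]

Message polynomial: m(x) = 5 + 8·x + 1·x^2 (mod 13).
For each evaluation point α_i, compute m(α_i) mod 13:
  α_1 = 7: Horner steps 1 → 2 → 6, so m(7) = 6.
  α_2 = 3: Horner steps 1 → 11 → 12, so m(3) = 12.
  α_3 = 10: Horner steps 1 → 5 → 3, so m(10) = 3.
  α_4 = 1: Horner steps 1 → 9 → 1, so m(1) = 1.
  α_5 = 12: Horner steps 1 → 7 → 11, so m(12) = 11.
  α_6 = 11: Horner steps 1 → 6 → 6, so m(11) = 6.
Codeword c = [6, 12, 3, 1, 11, 6] ∈ F_13^6.


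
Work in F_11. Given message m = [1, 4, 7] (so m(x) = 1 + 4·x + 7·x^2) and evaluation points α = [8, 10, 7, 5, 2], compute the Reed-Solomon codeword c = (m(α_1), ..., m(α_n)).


c = [8, 4, 9, 9, 4]

Message polynomial: m(x) = 1 + 4·x + 7·x^2 (mod 11).
For each evaluation point α_i, compute m(α_i) mod 11:
  α_1 = 8: Horner steps 7 → 5 → 8, so m(8) = 8.
  α_2 = 10: Horner steps 7 → 8 → 4, so m(10) = 4.
  α_3 = 7: Horner steps 7 → 9 → 9, so m(7) = 9.
  α_4 = 5: Horner steps 7 → 6 → 9, so m(5) = 9.
  α_5 = 2: Horner steps 7 → 7 → 4, so m(2) = 4.
Codeword c = [8, 4, 9, 9, 4] ∈ F_11^5.


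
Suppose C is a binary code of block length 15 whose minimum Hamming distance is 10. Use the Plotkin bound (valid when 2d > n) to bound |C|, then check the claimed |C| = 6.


Plotkin bound M ≤ 4; given |C| = 6 > bound (violated).

Check applicability: 2d = 20, n = 15.
2d − n = 5 > 0, so Plotkin applies.
Compute d/(2d−n) = 10/5 ≈ 2.0000.
⌊d/(2d−n)⌋ = 2.
Plotkin bound: M ≤ 2·2 = 4.
Given |C| = 6, check: VIOLATED.
This |C| is above the Plotkin bound, so no binary code with n = 15, d = 10 and 6 codewords exists.
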